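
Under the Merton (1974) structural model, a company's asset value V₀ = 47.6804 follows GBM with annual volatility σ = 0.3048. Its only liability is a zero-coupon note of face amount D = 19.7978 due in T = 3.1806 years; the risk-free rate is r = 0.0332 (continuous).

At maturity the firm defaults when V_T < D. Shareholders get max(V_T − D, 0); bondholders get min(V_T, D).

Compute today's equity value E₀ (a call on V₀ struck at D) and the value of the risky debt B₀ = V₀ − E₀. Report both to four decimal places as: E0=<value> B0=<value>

E0=30.0803 B0=17.6001

d₁ = [ln(V₀/D) + (r + σ²/2)T] / (σ√T)
   = [ln(47.6804/19.7978) + (0.0332 + 0.5·0.3048²)·3.1806] / (0.3048·√3.1806)
   = [0.878950 + 0.253340] / 0.543588 = 2.082993
d₂ = d₁ − σ√T = 2.082993 − 0.543588 = 1.539406
N(d₁) = 0.981374,  N(d₂) = 0.938147,  e^(−rT) = 0.899788
E₀ = V₀·N(d₁) − D·e^(−rT)·N(d₂)
   = 47.6804·0.981374 − 19.7978·0.899788·0.938147 = 30.080315
B₀ = V₀ − E₀ = 47.6804 − 30.080315 = 17.600085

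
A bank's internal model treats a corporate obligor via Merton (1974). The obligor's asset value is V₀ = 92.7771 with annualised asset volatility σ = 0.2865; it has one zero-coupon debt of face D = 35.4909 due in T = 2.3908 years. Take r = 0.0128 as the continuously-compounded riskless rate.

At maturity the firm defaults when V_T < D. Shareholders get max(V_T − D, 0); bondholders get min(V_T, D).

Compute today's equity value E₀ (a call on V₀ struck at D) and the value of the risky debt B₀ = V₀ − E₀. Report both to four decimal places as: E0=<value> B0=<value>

d₁ = [ln(V₀/D) + (r + σ²/2)T] / (σ√T)
   = [ln(92.7771/35.4909) + (0.0128 + 0.5·0.2865²)·2.3908] / (0.2865·√2.3908)
   = [0.960924 + 0.128723] / 0.442992 = 2.459742
d₂ = d₁ − σ√T = 2.459742 − 0.442992 = 2.016749
N(d₁) = 0.993048,  N(d₂) = 0.978139,  e^(−rT) = 0.969861
E₀ = V₀·N(d₁) − D·e^(−rT)·N(d₂)
   = 92.7771·0.993048 − 35.4909·0.969861·0.978139 = 58.463355
B₀ = V₀ − E₀ = 92.7771 − 58.463355 = 34.313745

E0=58.4634 B0=34.3137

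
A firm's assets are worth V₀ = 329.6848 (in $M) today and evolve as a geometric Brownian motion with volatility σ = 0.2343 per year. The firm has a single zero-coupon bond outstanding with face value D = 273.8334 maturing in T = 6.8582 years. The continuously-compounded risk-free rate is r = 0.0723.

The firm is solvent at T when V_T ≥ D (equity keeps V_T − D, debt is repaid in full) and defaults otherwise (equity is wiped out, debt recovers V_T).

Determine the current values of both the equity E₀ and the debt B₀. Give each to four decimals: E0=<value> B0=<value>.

d₁ = [ln(V₀/D) + (r + σ²/2)T] / (σ√T)
   = [ln(329.6848/273.8334) + (0.0723 + 0.5·0.2343²)·6.8582] / (0.2343·√6.8582)
   = [0.185617 + 0.684093] / 0.613589 = 1.417416
d₂ = d₁ − σ√T = 1.417416 − 0.613589 = 0.803827
N(d₁) = 0.921819,  N(d₂) = 0.789252,  e^(−rT) = 0.609054
E₀ = V₀·N(d₁) − D·e^(−rT)·N(d₂)
   = 329.6848·0.921819 − 273.8334·0.609054·0.789252 = 172.278901
B₀ = V₀ − E₀ = 329.6848 − 172.278901 = 157.405899

E0=172.2789 B0=157.4059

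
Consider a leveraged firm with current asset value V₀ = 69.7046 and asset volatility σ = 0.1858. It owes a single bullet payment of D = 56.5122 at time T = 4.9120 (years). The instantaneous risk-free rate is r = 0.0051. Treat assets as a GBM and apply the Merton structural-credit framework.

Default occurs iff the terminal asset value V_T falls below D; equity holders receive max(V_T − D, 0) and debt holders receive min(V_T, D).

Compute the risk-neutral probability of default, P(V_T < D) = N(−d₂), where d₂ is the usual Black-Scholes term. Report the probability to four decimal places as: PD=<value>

d₁ = [ln(V₀/D) + (r + σ²/2)T] / (σ√T)
   = [ln(69.7046/56.5122) + (0.0051 + 0.5·0.1858²)·4.9120] / (0.1858·√4.9120)
   = [0.209810 + 0.109836] / 0.411789 = 0.776237
d₂ = d₁ − σ√T = 0.776237 − 0.411789 = 0.364448
risk-neutral PD = N(−d₂) = N(-0.364448) = 0.357762

PD=0.3578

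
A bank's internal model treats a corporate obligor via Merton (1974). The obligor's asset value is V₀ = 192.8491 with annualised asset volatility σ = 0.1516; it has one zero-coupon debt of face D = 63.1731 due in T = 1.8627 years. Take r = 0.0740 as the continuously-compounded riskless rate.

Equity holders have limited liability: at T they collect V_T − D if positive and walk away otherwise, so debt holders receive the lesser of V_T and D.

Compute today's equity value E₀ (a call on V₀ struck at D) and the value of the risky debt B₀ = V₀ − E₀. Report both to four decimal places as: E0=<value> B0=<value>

d₁ = [ln(V₀/D) + (r + σ²/2)T] / (σ√T)
   = [ln(192.8491/63.1731) + (0.0740 + 0.5·0.1516²)·1.8627] / (0.1516·√1.8627)
   = [1.116029 + 0.159245] / 0.206905 = 6.163578
d₂ = d₁ − σ√T = 6.163578 − 0.206905 = 5.956673
N(d₁) = 1.000000,  N(d₂) = 1.000000,  e^(−rT) = 0.871238
E₀ = V₀·N(d₁) − D·e^(−rT)·N(d₂)
   = 192.8491·1.000000 − 63.1731·0.871238·1.000000 = 137.810279
B₀ = V₀ − E₀ = 192.8491 − 137.810279 = 55.038821

E0=137.8103 B0=55.0388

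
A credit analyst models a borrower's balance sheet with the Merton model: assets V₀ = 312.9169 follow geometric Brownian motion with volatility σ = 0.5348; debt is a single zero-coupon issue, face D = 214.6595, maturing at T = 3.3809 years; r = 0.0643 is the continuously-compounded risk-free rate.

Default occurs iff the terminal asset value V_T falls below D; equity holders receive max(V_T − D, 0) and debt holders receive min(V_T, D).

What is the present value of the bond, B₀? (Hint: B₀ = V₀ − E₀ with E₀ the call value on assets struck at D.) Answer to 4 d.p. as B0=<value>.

B0=136.8304

d₁ = [ln(V₀/D) + (r + σ²/2)T] / (σ√T)
   = [ln(312.9169/214.6595) + (0.0643 + 0.5·0.5348²)·3.3809] / (0.5348·√3.3809)
   = [0.376885 + 0.700879] / 0.983349 = 1.096014
d₂ = d₁ − σ√T = 1.096014 − 0.983349 = 0.112665
N(d₁) = 0.863464,  N(d₂) = 0.544852,  e^(−rT) = 0.804615
E₀ = V₀·N(d₁) − D·e^(−rT)·N(d₂)
   = 312.9169·0.863464 − 214.6595·0.804615·0.544852 = 176.086532
B₀ = V₀ − E₀ = 312.9169 − 176.086532 = 136.830368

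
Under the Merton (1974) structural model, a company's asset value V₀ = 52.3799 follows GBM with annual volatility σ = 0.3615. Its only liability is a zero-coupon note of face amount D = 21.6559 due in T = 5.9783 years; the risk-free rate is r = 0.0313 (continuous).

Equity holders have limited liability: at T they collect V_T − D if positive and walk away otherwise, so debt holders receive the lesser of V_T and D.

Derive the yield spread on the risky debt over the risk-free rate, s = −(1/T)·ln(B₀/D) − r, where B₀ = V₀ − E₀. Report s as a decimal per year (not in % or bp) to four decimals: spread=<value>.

d₁ = [ln(V₀/D) + (r + σ²/2)T] / (σ√T)
   = [ln(52.3799/21.6559) + (0.0313 + 0.5·0.3615²)·5.9783] / (0.3615·√5.9783)
   = [0.883245 + 0.577750] / 0.883888 = 1.652919
d₂ = d₁ − σ√T = 1.652919 − 0.883888 = 0.769031
N(d₁) = 0.950826,  N(d₂) = 0.779062,  e^(−rT) = 0.829344
E₀ = V₀·N(d₁) − D·e^(−rT)·N(d₂)
   = 52.3799·0.950826 − 21.6559·0.829344·0.779062 = 35.812083
B₀ = V₀ − E₀ = 52.3799 − 35.812083 = 16.567817
spread = −(1/T)·ln(B₀/D) − r = −(1/5.9783)·ln(16.567817/21.6559) − 0.0313 = 0.01349799

spread=0.0135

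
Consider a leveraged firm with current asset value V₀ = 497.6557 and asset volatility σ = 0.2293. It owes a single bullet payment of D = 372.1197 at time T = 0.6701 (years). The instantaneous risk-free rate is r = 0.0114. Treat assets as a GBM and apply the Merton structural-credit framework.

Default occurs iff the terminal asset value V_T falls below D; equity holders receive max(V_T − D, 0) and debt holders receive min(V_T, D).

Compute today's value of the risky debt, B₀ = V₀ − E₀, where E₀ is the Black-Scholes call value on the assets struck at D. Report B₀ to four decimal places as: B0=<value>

B0=367.3765

d₁ = [ln(V₀/D) + (r + σ²/2)T] / (σ√T)
   = [ln(497.6557/372.1197) + (0.0114 + 0.5·0.2293²)·0.6701] / (0.2293·√0.6701)
   = [0.290693 + 0.025256] / 0.187704 = 1.683226
d₂ = d₁ − σ√T = 1.683226 − 0.187704 = 1.495522
N(d₁) = 0.953834,  N(d₂) = 0.932611,  e^(−rT) = 0.992390
E₀ = V₀·N(d₁) − D·e^(−rT)·N(d₂)
   = 497.6557·0.953834 − 372.1197·0.992390·0.932611 = 130.279228
B₀ = V₀ − E₀ = 497.6557 − 130.279228 = 367.376472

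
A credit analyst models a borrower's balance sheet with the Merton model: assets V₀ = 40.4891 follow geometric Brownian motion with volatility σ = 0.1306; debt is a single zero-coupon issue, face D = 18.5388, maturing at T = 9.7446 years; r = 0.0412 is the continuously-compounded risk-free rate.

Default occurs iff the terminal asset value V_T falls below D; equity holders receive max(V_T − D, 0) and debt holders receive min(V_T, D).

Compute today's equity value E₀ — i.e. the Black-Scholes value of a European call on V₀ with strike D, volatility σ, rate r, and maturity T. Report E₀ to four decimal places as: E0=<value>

d₁ = [ln(V₀/D) + (r + σ²/2)T] / (σ√T)
   = [ln(40.4891/18.5388) + (0.0412 + 0.5·0.1306²)·9.7446] / (0.1306·√9.7446)
   = [0.781167 + 0.484581] / 0.407685 = 3.104718
d₂ = d₁ − σ√T = 3.104718 − 0.407685 = 2.697032
N(d₁) = 0.999048,  N(d₂) = 0.996502,  e^(−rT) = 0.669330
E₀ = V₀·N(d₁) − D·e^(−rT)·N(d₂)
   = 40.4891·0.999048 − 18.5388·0.669330·0.996502 = 28.085366

E0=28.0854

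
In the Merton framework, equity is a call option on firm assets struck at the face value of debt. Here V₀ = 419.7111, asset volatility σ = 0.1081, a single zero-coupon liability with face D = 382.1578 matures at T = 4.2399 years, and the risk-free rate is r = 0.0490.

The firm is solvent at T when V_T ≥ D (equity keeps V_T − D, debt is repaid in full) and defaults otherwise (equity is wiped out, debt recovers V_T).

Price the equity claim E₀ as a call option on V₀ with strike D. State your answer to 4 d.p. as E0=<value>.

d₁ = [ln(V₀/D) + (r + σ²/2)T] / (σ√T)
   = [ln(419.7111/382.1578) + (0.0490 + 0.5·0.1081²)·4.2399] / (0.1081·√4.2399)
   = [0.093733 + 0.232528] / 0.222589 = 1.465756
d₂ = d₁ − σ√T = 1.465756 − 0.222589 = 1.243167
N(d₁) = 0.928643,  N(d₂) = 0.893097,  e^(−rT) = 0.812406
E₀ = V₀·N(d₁) − D·e^(−rT)·N(d₂)
   = 419.7111·0.928643 − 382.1578·0.812406·0.893097 = 112.484259

E0=112.4843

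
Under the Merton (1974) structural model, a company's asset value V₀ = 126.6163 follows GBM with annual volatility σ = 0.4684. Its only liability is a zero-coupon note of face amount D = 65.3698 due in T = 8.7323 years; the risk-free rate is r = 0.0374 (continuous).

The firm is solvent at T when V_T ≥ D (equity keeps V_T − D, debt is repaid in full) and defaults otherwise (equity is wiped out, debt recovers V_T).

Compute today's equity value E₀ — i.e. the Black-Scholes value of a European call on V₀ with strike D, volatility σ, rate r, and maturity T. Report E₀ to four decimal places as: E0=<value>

d₁ = [ln(V₀/D) + (r + σ²/2)T] / (σ√T)
   = [ln(126.6163/65.3698) + (0.0374 + 0.5·0.4684²)·8.7323] / (0.4684·√8.7323)
   = [0.661101 + 1.284515] / 1.384144 = 1.405646
d₂ = d₁ − σ√T = 1.405646 − 1.384144 = 0.021502
N(d₁) = 0.920085,  N(d₂) = 0.508577,  e^(−rT) = 0.721381
E₀ = V₀·N(d₁) − D·e^(−rT)·N(d₂)
   = 126.6163·0.920085 − 65.3698·0.721381·0.508577 = 92.515059

E0=92.5151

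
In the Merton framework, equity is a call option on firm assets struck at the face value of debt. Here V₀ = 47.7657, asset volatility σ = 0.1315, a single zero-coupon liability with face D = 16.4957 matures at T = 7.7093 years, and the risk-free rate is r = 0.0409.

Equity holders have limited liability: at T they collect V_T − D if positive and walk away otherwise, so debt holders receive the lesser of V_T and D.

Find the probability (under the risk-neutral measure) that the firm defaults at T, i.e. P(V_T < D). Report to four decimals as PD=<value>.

PD=0.0002

d₁ = [ln(V₀/D) + (r + σ²/2)T] / (σ√T)
   = [ln(47.7657/16.4957) + (0.0409 + 0.5·0.1315²)·7.7093] / (0.1315·√7.7093)
   = [1.063208 + 0.381966] / 0.365118 = 3.958101
d₂ = d₁ − σ√T = 3.958101 − 0.365118 = 3.592983
risk-neutral PD = N(−d₂) = N(-3.592983) = 0.000163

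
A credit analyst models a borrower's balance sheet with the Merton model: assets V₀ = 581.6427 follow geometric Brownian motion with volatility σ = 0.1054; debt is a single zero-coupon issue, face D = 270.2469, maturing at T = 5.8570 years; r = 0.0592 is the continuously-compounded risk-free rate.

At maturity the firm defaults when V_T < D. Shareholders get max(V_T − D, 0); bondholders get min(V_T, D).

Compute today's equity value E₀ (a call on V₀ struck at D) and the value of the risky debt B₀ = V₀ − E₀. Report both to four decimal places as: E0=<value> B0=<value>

d₁ = [ln(V₀/D) + (r + σ²/2)T] / (σ√T)
   = [ln(581.6427/270.2469) + (0.0592 + 0.5·0.1054²)·5.8570] / (0.1054·√5.8570)
   = [0.766520 + 0.379268] / 0.255081 = 4.491858
d₂ = d₁ − σ√T = 4.491858 − 0.255081 = 4.236777
N(d₁) = 0.999996,  N(d₂) = 0.999989,  e^(−rT) = 0.706993
E₀ = V₀·N(d₁) − D·e^(−rT)·N(d₂)
   = 581.6427·0.999996 − 270.2469·0.706993·0.999989 = 390.580124
B₀ = V₀ − E₀ = 581.6427 − 390.580124 = 191.062576

E0=390.5801 B0=191.0626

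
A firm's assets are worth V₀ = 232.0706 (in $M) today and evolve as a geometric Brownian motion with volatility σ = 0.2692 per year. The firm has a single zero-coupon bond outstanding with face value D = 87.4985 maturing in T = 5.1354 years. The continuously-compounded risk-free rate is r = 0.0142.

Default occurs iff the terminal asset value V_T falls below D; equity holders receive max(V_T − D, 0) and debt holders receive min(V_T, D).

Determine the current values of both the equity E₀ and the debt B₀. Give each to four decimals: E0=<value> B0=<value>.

d₁ = [ln(V₀/D) + (r + σ²/2)T] / (σ√T)
   = [ln(232.0706/87.4985) + (0.0142 + 0.5·0.2692²)·5.1354] / (0.2692·√5.1354)
   = [0.975420 + 0.259000] / 0.610045 = 2.023489
d₂ = d₁ − σ√T = 2.023489 − 0.610045 = 1.413444
N(d₁) = 0.978489,  N(d₂) = 0.921237,  e^(−rT) = 0.929673
E₀ = V₀·N(d₁) − D·e^(−rT)·N(d₂)
   = 232.0706·0.978489 − 87.4985·0.929673·0.921237 = 152.140421
B₀ = V₀ − E₀ = 232.0706 − 152.140421 = 79.930179

E0=152.1404 B0=79.9302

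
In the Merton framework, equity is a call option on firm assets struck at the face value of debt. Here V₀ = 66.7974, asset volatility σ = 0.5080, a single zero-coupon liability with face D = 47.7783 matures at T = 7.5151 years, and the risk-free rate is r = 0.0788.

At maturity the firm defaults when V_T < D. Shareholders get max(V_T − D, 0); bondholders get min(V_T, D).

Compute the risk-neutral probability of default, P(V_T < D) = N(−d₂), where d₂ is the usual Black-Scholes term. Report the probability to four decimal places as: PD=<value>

PD=0.5121

d₁ = [ln(V₀/D) + (r + σ²/2)T] / (σ√T)
   = [ln(66.7974/47.7783) + (0.0788 + 0.5·0.5080²)·7.5151] / (0.5080·√7.5151)
   = [0.335093 + 1.561878] / 1.392615 = 1.362165
d₂ = d₁ − σ√T = 1.362165 − 1.392615 = -0.030451
risk-neutral PD = N(−d₂) = N(0.030451) = 0.512146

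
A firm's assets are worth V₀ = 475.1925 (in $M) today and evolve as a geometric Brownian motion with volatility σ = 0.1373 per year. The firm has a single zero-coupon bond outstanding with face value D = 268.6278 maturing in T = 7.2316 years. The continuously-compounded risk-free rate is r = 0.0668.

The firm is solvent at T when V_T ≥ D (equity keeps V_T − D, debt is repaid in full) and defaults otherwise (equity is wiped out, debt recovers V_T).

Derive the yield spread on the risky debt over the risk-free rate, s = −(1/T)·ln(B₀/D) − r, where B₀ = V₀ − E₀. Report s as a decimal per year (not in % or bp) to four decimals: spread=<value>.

d₁ = [ln(V₀/D) + (r + σ²/2)T] / (σ√T)
   = [ln(475.1925/268.6278) + (0.0668 + 0.5·0.1373²)·7.2316] / (0.1373·√7.2316)
   = [0.570393 + 0.551233] / 0.369222 = 3.037810
d₂ = d₁ − σ√T = 3.037810 − 0.369222 = 2.668588
N(d₁) = 0.998808,  N(d₂) = 0.996191,  e^(−rT) = 0.616886
E₀ = V₀·N(d₁) − D·e^(−rT)·N(d₂)
   = 475.1925·0.998808 − 268.6278·0.616886·0.996191 = 309.544667
B₀ = V₀ − E₀ = 475.1925 − 309.544667 = 165.647833
spread = −(1/T)·ln(B₀/D) − r = −(1/7.2316)·ln(165.647833/268.6278) − 0.0668 = 0.00005419

spread=0.0001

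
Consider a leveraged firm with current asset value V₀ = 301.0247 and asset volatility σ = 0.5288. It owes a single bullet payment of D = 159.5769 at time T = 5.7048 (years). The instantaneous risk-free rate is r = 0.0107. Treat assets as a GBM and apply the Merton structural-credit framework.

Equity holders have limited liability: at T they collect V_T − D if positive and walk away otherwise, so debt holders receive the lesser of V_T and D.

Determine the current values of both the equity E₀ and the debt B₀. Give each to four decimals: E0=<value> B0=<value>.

E0=195.1060 B0=105.9187

d₁ = [ln(V₀/D) + (r + σ²/2)T] / (σ√T)
   = [ln(301.0247/159.5769) + (0.0107 + 0.5·0.5288²)·5.7048] / (0.5288·√5.7048)
   = [0.634666 + 0.858656] / 1.263024 = 1.182339
d₂ = d₁ − σ√T = 1.182339 − 1.263024 = -0.080685
N(d₁) = 0.881464,  N(d₂) = 0.467846,  e^(−rT) = 0.940784
E₀ = V₀·N(d₁) − D·e^(−rT)·N(d₂)
   = 301.0247·0.881464 − 159.5769·0.940784·0.467846 = 195.106003
B₀ = V₀ − E₀ = 301.0247 − 195.106003 = 105.918697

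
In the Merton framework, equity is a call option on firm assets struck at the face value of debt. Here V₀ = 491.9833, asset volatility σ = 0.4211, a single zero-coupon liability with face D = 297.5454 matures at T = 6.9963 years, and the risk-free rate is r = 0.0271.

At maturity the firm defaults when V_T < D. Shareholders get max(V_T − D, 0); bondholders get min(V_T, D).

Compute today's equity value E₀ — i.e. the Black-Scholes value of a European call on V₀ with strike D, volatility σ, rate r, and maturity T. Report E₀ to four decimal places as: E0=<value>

d₁ = [ln(V₀/D) + (r + σ²/2)T] / (σ√T)
   = [ln(491.9833/297.5454) + (0.0271 + 0.5·0.4211²)·6.9963] / (0.4211·√6.9963)
   = [0.502878 + 0.809910] / 1.113831 = 1.178624
d₂ = d₁ − σ√T = 1.178624 − 1.113831 = 0.064792
N(d₁) = 0.880726,  N(d₂) = 0.525830,  e^(−rT) = 0.827290
E₀ = V₀·N(d₁) − D·e^(−rT)·N(d₂)
   = 491.9833·0.880726 − 297.5454·0.827290·0.525830 = 303.865976

E0=303.8660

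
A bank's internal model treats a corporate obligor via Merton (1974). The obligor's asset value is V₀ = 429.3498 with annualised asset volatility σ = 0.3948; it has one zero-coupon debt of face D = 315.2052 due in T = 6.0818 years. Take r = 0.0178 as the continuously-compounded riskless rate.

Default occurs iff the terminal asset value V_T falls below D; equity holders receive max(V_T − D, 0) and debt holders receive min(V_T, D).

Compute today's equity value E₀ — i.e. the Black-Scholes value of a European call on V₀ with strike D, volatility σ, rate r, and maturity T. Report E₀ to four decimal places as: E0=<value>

E0=217.2057

d₁ = [ln(V₀/D) + (r + σ²/2)T] / (σ√T)
   = [ln(429.3498/315.2052) + (0.0178 + 0.5·0.3948²)·6.0818] / (0.3948·√6.0818)
   = [0.309048 + 0.582232] / 0.973628 = 0.915421
d₂ = d₁ − σ√T = 0.915421 − 0.973628 = -0.058207
N(d₁) = 0.820015,  N(d₂) = 0.476792,  e^(−rT) = 0.897398
E₀ = V₀·N(d₁) − D·e^(−rT)·N(d₂)
   = 429.3498·0.820015 − 315.2052·0.897398·0.476792 = 217.205703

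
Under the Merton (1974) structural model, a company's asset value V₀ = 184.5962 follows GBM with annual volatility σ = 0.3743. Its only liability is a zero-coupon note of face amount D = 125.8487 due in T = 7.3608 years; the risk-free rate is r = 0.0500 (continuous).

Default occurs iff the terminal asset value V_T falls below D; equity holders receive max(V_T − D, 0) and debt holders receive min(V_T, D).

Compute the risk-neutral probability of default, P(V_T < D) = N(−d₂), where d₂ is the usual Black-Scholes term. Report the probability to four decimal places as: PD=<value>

d₁ = [ln(V₀/D) + (r + σ²/2)T] / (σ√T)
   = [ln(184.5962/125.8487) + (0.0500 + 0.5·0.3743²)·7.3608] / (0.3743·√7.3608)
   = [0.383090 + 0.883666] / 1.015506 = 1.247414
d₂ = d₁ − σ√T = 1.247414 − 1.015506 = 0.231909
risk-neutral PD = N(−d₂) = N(-0.231909) = 0.408304

PD=0.4083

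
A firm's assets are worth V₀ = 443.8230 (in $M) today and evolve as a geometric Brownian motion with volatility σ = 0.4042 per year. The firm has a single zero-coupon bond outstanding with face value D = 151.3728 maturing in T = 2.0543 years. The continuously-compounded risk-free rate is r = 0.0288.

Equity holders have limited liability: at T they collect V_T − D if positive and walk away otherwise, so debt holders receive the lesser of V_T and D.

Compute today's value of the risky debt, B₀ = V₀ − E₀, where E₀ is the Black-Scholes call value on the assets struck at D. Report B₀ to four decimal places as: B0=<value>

B0=141.3403

d₁ = [ln(V₀/D) + (r + σ²/2)T] / (σ√T)
   = [ln(443.8230/151.3728) + (0.0288 + 0.5·0.4042²)·2.0543] / (0.4042·√2.0543)
   = [1.075680 + 0.226977] / 0.579333 = 2.248547
d₂ = d₁ − σ√T = 2.248547 − 0.579333 = 1.669214
N(d₁) = 0.987729,  N(d₂) = 0.952463,  e^(−rT) = 0.942552
E₀ = V₀·N(d₁) − D·e^(−rT)·N(d₂)
   = 443.8230·0.987729 − 151.3728·0.942552·0.952463 = 302.482707
B₀ = V₀ − E₀ = 443.8230 − 302.482707 = 141.340293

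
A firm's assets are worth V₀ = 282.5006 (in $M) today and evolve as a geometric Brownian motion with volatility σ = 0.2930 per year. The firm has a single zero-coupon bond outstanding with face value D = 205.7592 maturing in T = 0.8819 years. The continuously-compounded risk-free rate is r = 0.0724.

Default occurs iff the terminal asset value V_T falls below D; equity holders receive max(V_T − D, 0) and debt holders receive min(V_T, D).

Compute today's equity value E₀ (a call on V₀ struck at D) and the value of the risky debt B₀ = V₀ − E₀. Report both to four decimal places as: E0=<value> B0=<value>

E0=91.8923 B0=190.6083

d₁ = [ln(V₀/D) + (r + σ²/2)T] / (σ√T)
   = [ln(282.5006/205.7592) + (0.0724 + 0.5·0.2930²)·0.8819] / (0.2930·√0.8819)
   = [0.316974 + 0.101705] / 0.275155 = 1.521611
d₂ = d₁ − σ√T = 1.521611 − 0.275155 = 1.246456
N(d₁) = 0.935947,  N(d₂) = 0.893702,  e^(−rT) = 0.938146
E₀ = V₀·N(d₁) − D·e^(−rT)·N(d₂)
   = 282.5006·0.935947 − 205.7592·0.938146·0.893702 = 91.892345
B₀ = V₀ − E₀ = 282.5006 − 91.892345 = 190.608255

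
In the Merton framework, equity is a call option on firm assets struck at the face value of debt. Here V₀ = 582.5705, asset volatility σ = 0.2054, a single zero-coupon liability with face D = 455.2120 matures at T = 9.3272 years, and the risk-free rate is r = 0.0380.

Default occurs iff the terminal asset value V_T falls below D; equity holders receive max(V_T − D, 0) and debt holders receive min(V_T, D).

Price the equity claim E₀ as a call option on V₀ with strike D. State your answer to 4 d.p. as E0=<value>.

E0=286.8619

d₁ = [ln(V₀/D) + (r + σ²/2)T] / (σ√T)
   = [ln(582.5705/455.2120) + (0.0380 + 0.5·0.2054²)·9.3272] / (0.2054·√9.3272)
   = [0.246687 + 0.551187] / 0.627301 = 1.271915
d₂ = d₁ − σ√T = 1.271915 − 0.627301 = 0.644614
N(d₁) = 0.898298,  N(d₂) = 0.740411,  e^(−rT) = 0.701571
E₀ = V₀·N(d₁) − D·e^(−rT)·N(d₂)
   = 582.5705·0.898298 − 455.2120·0.701571·0.740411 = 286.861850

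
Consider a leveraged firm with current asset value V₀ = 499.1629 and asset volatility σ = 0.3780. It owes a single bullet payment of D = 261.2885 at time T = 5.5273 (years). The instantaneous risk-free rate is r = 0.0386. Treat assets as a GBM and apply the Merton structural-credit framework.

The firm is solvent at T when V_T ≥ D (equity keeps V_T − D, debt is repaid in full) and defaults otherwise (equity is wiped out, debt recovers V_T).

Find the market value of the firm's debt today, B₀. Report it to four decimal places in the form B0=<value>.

d₁ = [ln(V₀/D) + (r + σ²/2)T] / (σ√T)
   = [ln(499.1629/261.2885) + (0.0386 + 0.5·0.3780²)·5.5273] / (0.3780·√5.5273)
   = [0.647307 + 0.608235] / 0.888686 = 1.412808
d₂ = d₁ − σ√T = 1.412808 − 0.888686 = 0.524122
N(d₁) = 0.921144,  N(d₂) = 0.699903,  e^(−rT) = 0.807870
E₀ = V₀·N(d₁) − D·e^(−rT)·N(d₂)
   = 499.1629·0.921144 − 261.2885·0.807870·0.699903 = 312.060254
B₀ = V₀ − E₀ = 499.1629 − 312.060254 = 187.102646

B0=187.1026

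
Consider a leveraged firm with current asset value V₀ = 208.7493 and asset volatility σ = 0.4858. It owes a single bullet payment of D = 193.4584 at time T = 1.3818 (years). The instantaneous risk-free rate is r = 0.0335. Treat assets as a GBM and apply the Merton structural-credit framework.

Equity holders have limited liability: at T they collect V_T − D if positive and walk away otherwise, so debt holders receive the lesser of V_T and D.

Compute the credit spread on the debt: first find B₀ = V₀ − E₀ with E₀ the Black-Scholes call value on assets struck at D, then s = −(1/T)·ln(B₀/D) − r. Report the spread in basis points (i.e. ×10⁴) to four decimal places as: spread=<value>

d₁ = [ln(V₀/D) + (r + σ²/2)T] / (σ√T)
   = [ln(208.7493/193.4584) + (0.0335 + 0.5·0.4858²)·1.3818] / (0.4858·√1.3818)
   = [0.076072 + 0.209344] / 0.571058 = 0.499801
d₂ = d₁ − σ√T = 0.499801 − 0.571058 = -0.071257
N(d₁) = 0.691392,  N(d₂) = 0.471597,  e^(−rT) = 0.954765
E₀ = V₀·N(d₁) − D·e^(−rT)·N(d₂)
   = 208.7493·0.691392 − 193.4584·0.954765·0.471597 = 57.220350
B₀ = V₀ − E₀ = 208.7493 − 57.220350 = 151.528950
spread = −(1/T)·ln(B₀/D) − r = −(1/1.3818)·ln(151.528950/193.4584) − 0.0335 = 0.14328810
in basis points: 0.14328810 × 10⁴ = 1432.8810 bp

spread=1432.8810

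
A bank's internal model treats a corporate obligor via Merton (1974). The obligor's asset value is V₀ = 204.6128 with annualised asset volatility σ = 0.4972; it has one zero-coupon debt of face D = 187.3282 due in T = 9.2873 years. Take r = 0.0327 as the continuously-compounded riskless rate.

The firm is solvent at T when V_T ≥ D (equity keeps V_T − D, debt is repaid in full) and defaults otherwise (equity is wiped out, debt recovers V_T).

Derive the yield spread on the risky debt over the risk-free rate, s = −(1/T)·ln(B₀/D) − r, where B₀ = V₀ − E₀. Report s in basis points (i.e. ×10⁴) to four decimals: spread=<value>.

spread=667.6331

d₁ = [ln(V₀/D) + (r + σ²/2)T] / (σ√T)
   = [ln(204.6128/187.3282) + (0.0327 + 0.5·0.4972²)·9.2873] / (0.4972·√9.2873)
   = [0.088257 + 1.451641] / 1.515221 = 1.016287
d₂ = d₁ − σ√T = 1.016287 − 1.515221 = -0.498934
N(d₁) = 0.845254,  N(d₂) = 0.308913,  e^(−rT) = 0.738086
E₀ = V₀·N(d₁) − D·e^(−rT)·N(d₂)
   = 204.6128·0.845254 − 187.3282·0.738086·0.308913 = 130.238044
B₀ = V₀ − E₀ = 204.6128 − 130.238044 = 74.374756
spread = −(1/T)·ln(B₀/D) − r = −(1/9.2873)·ln(74.374756/187.3282) − 0.0327 = 0.06676331
in basis points: 0.06676331 × 10⁴ = 667.6331 bp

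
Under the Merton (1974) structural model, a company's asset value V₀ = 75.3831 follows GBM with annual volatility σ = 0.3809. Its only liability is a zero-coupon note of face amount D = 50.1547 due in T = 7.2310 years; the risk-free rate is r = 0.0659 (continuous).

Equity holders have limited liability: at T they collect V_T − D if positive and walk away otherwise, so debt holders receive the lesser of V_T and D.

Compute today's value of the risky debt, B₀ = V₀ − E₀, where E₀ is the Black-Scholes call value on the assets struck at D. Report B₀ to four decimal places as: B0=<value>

B0=26.2163

d₁ = [ln(V₀/D) + (r + σ²/2)T] / (σ√T)
   = [ln(75.3831/50.1547) + (0.0659 + 0.5·0.3809²)·7.2310] / (0.3809·√7.2310)
   = [0.407471 + 1.001077] / 1.024260 = 1.375186
d₂ = d₁ − σ√T = 1.375186 − 1.024260 = 0.350926
N(d₁) = 0.915463,  N(d₂) = 0.637178,  e^(−rT) = 0.620939
E₀ = V₀·N(d₁) − D·e^(−rT)·N(d₂)
   = 75.3831·0.915463 − 50.1547·0.620939·0.637178 = 49.166812
B₀ = V₀ − E₀ = 75.3831 − 49.166812 = 26.216288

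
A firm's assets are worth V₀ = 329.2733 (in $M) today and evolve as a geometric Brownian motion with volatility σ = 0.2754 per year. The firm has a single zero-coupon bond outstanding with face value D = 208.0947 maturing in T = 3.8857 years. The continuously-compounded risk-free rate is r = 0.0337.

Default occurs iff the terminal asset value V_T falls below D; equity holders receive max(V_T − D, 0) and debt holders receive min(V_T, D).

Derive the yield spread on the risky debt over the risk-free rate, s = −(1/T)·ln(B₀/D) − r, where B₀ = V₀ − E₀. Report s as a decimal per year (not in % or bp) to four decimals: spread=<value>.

spread=0.0132

d₁ = [ln(V₀/D) + (r + σ²/2)T] / (σ√T)
   = [ln(329.2733/208.0947) + (0.0337 + 0.5·0.2754²)·3.8857] / (0.2754·√3.8857)
   = [0.458895 + 0.278304] / 0.542873 = 1.357957
d₂ = d₁ − σ√T = 1.357957 − 0.542873 = 0.815084
N(d₁) = 0.912761,  N(d₂) = 0.792488,  e^(−rT) = 0.877263
E₀ = V₀·N(d₁) − D·e^(−rT)·N(d₂)
   = 329.2733·0.912761 − 208.0947·0.877263·0.792488 = 155.876247
B₀ = V₀ − E₀ = 329.2733 − 155.876247 = 173.397053
spread = −(1/T)·ln(B₀/D) − r = −(1/3.8857)·ln(173.397053/208.0947) − 0.0337 = 0.01324372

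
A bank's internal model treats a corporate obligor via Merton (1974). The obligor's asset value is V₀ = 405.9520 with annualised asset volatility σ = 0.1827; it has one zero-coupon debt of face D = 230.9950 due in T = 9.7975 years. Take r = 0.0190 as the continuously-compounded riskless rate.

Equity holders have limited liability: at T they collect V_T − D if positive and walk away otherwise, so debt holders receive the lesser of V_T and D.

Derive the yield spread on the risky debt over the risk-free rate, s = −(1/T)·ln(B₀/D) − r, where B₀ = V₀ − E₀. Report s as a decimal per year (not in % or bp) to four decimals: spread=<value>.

spread=0.0037

d₁ = [ln(V₀/D) + (r + σ²/2)T] / (σ√T)
   = [ln(405.9520/230.9950) + (0.0190 + 0.5·0.1827²)·9.7975] / (0.1827·√9.7975)
   = [0.563839 + 0.349669] / 0.571869 = 1.597409
d₂ = d₁ − σ√T = 1.597409 − 0.571869 = 1.025541
N(d₁) = 0.944913,  N(d₂) = 0.847446,  e^(−rT) = 0.830147
E₀ = V₀·N(d₁) − D·e^(−rT)·N(d₂)
   = 405.9520·0.944913 − 230.9950·0.830147·0.847446 = 221.083151
B₀ = V₀ − E₀ = 405.9520 − 221.083151 = 184.868849
spread = −(1/T)·ln(B₀/D) − r = −(1/9.7975)·ln(184.868849/230.9950) − 0.0190 = 0.00373533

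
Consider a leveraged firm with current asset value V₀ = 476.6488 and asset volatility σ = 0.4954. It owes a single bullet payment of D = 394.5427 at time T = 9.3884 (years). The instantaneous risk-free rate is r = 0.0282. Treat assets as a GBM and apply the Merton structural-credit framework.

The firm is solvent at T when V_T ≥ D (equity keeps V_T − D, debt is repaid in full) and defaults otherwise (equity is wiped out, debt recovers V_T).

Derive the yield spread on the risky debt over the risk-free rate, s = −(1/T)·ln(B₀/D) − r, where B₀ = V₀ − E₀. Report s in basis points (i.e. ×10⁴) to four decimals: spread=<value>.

spread=634.6562

d₁ = [ln(V₀/D) + (r + σ²/2)T] / (σ√T)
   = [ln(476.6488/394.5427) + (0.0282 + 0.5·0.4954²)·9.3884] / (0.4954·√9.3884)
   = [0.189053 + 1.416809] / 1.517930 = 1.057928
d₂ = d₁ − σ√T = 1.057928 − 1.517930 = -0.460002
N(d₁) = 0.854956,  N(d₂) = 0.322757,  e^(−rT) = 0.767396
E₀ = V₀·N(d₁) − D·e^(−rT)·N(d₂)
   = 476.6488·0.854956 − 394.5427·0.767396·0.322757 = 309.792348
B₀ = V₀ − E₀ = 476.6488 − 309.792348 = 166.856452
spread = −(1/T)·ln(B₀/D) − r = −(1/9.3884)·ln(166.856452/394.5427) − 0.0282 = 0.06346562
in basis points: 0.06346562 × 10⁴ = 634.6562 bp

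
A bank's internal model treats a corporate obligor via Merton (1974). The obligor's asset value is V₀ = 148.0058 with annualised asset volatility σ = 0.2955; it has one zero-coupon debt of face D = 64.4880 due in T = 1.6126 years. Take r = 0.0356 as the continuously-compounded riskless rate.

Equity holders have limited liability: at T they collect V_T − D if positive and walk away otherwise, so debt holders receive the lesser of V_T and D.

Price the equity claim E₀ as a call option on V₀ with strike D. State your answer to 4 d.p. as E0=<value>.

E0=87.2212

d₁ = [ln(V₀/D) + (r + σ²/2)T] / (σ√T)
   = [ln(148.0058/64.4880) + (0.0356 + 0.5·0.2955²)·1.6126] / (0.2955·√1.6126)
   = [0.830772 + 0.127815] / 0.375250 = 2.554529
d₂ = d₁ − σ√T = 2.554529 − 0.375250 = 2.179279
N(d₁) = 0.994683,  N(d₂) = 0.985345,  e^(−rT) = 0.944208
E₀ = V₀·N(d₁) − D·e^(−rT)·N(d₂)
   = 148.0058·0.994683 − 64.4880·0.944208·0.985345 = 87.221189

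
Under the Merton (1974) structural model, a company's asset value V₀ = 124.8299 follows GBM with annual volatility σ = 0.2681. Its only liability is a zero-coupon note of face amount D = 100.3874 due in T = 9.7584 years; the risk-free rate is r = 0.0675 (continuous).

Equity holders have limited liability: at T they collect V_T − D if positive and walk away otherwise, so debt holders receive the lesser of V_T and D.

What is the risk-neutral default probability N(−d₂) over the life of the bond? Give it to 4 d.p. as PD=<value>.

d₁ = [ln(V₀/D) + (r + σ²/2)T] / (σ√T)
   = [ln(124.8299/100.3874) + (0.0675 + 0.5·0.2681²)·9.7584] / (0.2681·√9.7584)
   = [0.217915 + 1.009397] / 0.837503 = 1.465443
d₂ = d₁ − σ√T = 1.465443 − 0.837503 = 0.627941
risk-neutral PD = N(−d₂) = N(-0.627941) = 0.265021

PD=0.2650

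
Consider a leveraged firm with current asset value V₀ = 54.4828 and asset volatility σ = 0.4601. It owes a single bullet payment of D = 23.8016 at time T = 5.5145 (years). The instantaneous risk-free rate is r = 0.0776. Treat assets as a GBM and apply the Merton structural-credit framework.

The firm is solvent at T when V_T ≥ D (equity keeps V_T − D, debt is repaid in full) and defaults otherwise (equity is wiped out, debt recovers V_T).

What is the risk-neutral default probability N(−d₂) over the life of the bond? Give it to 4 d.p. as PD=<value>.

d₁ = [ln(V₀/D) + (r + σ²/2)T] / (σ√T)
   = [ln(54.4828/23.8016) + (0.0776 + 0.5·0.4601²)·5.5145] / (0.4601·√5.5145)
   = [0.828132 + 1.011613] / 1.080452 = 1.702756
d₂ = d₁ − σ√T = 1.702756 − 1.080452 = 0.622304
risk-neutral PD = N(−d₂) = N(-0.622304) = 0.266871

PD=0.2669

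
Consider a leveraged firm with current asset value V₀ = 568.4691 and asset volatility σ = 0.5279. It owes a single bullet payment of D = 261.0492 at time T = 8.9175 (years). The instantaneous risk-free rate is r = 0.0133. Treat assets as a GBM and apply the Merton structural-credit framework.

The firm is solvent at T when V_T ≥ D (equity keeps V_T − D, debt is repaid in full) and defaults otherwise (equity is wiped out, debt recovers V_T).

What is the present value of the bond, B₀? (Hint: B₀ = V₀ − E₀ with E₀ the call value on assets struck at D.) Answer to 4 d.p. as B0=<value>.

d₁ = [ln(V₀/D) + (r + σ²/2)T] / (σ√T)
   = [ln(568.4691/261.0492) + (0.0133 + 0.5·0.5279²)·8.9175] / (0.5279·√8.9175)
   = [0.778238 + 1.361160] / 1.576425 = 1.357120
d₂ = d₁ − σ√T = 1.357120 − 1.576425 = -0.219304
N(d₁) = 0.912629,  N(d₂) = 0.413207,  e^(−rT) = 0.888161
E₀ = V₀·N(d₁) − D·e^(−rT)·N(d₂)
   = 568.4691·0.912629 − 261.0492·0.888161·0.413207 = 422.997694
B₀ = V₀ − E₀ = 568.4691 − 422.997694 = 145.471406

B0=145.4714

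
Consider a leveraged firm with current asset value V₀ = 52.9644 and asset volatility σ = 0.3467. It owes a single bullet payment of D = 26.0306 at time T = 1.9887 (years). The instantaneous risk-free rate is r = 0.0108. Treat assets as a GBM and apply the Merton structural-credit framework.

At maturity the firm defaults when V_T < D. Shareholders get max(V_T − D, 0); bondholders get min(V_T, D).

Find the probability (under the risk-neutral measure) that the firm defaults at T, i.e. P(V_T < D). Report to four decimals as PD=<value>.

d₁ = [ln(V₀/D) + (r + σ²/2)T] / (σ√T)
   = [ln(52.9644/26.0306) + (0.0108 + 0.5·0.3467²)·1.9887] / (0.3467·√1.9887)
   = [0.710347 + 0.141000] / 0.488921 = 1.741278
d₂ = d₁ − σ√T = 1.741278 − 0.488921 = 1.252357
risk-neutral PD = N(−d₂) = N(-1.252357) = 0.105220

PD=0.1052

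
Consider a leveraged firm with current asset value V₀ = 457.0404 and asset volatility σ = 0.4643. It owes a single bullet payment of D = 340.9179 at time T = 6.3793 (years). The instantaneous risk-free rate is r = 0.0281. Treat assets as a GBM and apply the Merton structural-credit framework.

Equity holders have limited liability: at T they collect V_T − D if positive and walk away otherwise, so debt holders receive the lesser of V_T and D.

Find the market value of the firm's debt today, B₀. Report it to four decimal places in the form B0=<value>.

d₁ = [ln(V₀/D) + (r + σ²/2)T] / (σ√T)
   = [ln(457.0404/340.9179) + (0.0281 + 0.5·0.4643²)·6.3793] / (0.4643·√6.3793)
   = [0.293130 + 0.866866] / 1.172695 = 0.989170
d₂ = d₁ − σ√T = 0.989170 − 1.172695 = -0.183525
N(d₁) = 0.838710,  N(d₂) = 0.427193,  e^(−rT) = 0.835890
E₀ = V₀·N(d₁) − D·e^(−rT)·N(d₂)
   = 457.0404·0.838710 − 340.9179·0.835890·0.427193 = 261.587261
B₀ = V₀ − E₀ = 457.0404 − 261.587261 = 195.453139

B0=195.4531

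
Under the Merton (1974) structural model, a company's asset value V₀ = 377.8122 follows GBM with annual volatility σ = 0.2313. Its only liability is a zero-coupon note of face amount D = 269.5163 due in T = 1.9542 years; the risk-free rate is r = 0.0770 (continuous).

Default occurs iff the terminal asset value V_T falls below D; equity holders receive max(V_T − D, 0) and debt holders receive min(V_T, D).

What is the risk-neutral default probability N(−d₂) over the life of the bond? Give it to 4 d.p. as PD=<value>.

PD=0.0888

d₁ = [ln(V₀/D) + (r + σ²/2)T] / (σ√T)
   = [ln(377.8122/269.5163) + (0.0770 + 0.5·0.2313²)·1.9542] / (0.2313·√1.9542)
   = [0.337768 + 0.202748] / 0.323341 = 1.671663
d₂ = d₁ − σ√T = 1.671663 − 0.323341 = 1.348322
risk-neutral PD = N(−d₂) = N(-1.348322) = 0.088777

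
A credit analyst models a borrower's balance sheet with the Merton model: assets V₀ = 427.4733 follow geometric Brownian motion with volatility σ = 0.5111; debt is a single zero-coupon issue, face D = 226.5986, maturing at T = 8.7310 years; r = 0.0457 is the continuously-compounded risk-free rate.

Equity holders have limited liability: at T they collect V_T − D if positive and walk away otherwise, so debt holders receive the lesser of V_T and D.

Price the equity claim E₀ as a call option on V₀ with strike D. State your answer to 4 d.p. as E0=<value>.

E0=323.6742

d₁ = [ln(V₀/D) + (r + σ²/2)T] / (σ√T)
   = [ln(427.4733/226.5986) + (0.0457 + 0.5·0.5111²)·8.7310] / (0.5111·√8.7310)
   = [0.634712 + 1.539377] / 1.510212 = 1.439592
d₂ = d₁ − σ√T = 1.439592 − 1.510212 = -0.070620
N(d₁) = 0.925009,  N(d₂) = 0.471850,  e^(−rT) = 0.670986
E₀ = V₀·N(d₁) − D·e^(−rT)·N(d₂)
   = 427.4733·0.925009 − 226.5986·0.670986·0.471850 = 323.674228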